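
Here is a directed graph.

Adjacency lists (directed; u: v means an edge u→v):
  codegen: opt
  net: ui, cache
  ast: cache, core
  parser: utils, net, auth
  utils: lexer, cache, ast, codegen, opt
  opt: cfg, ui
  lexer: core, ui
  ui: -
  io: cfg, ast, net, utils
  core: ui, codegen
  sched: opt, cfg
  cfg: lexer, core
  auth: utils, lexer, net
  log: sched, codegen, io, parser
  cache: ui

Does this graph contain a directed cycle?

Yes

DFS with white/gray/black marking, starting from opt:
opt gray
  cfg gray
    lexer gray
      core gray
        ui gray
        ui black
        codegen gray
          codegen→opt: opt is gray → back edge
Back edge found, so a cycle exists: opt → cfg → lexer → core → codegen → opt.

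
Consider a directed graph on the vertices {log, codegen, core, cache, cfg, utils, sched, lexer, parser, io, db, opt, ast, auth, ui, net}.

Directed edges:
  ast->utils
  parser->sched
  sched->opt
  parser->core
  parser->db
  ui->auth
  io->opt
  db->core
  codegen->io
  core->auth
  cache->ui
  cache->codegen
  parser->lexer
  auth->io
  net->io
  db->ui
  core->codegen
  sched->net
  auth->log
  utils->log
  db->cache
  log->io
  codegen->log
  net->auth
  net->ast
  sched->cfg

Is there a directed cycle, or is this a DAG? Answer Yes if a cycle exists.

DFS with white/gray/black marking, starting from cfg:
cfg gray
cfg black
log gray
  io gray
    opt gray
    opt black
  io black
log black
codegen gray
  codegen→log: log black — skip
  codegen→io: io black — skip
codegen black
core gray
  auth gray
    auth→log: log black — skip
    auth→io: io black — skip
  auth black
  core→codegen: codegen black — skip
core black
cache gray
  cache→codegen: codegen black — skip
  ui gray
    ui→auth: auth black — skip
  ui black
cache black
utils gray
  utils→log: log black — skip
utils black
sched gray
  net gray
    ast gray
      ast→utils: utils black — skip
    ast black
    net→io: io black — skip
    net→auth: auth black — skip
  net black
  sched→opt: opt black — skip
  sched→cfg: cfg black — skip
sched black
lexer gray
lexer black
parser gray
  parser→core: core black — skip
  parser→sched: sched black — skip
  db gray
    db→ui: ui black — skip
    db→core: core black — skip
    db→cache: cache black — skip
  db black
  parser→lexer: lexer black — skip
parser black
Every edge goes to a white or black vertex — no back edge, so the graph is acyclic.

No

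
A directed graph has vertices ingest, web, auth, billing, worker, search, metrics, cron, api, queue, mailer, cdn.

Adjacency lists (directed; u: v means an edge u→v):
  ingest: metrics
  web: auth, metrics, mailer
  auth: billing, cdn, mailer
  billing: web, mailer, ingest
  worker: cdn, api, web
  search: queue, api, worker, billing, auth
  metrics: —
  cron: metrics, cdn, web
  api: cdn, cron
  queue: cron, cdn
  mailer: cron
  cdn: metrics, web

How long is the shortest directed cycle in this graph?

For each vertex v, BFS finds the shortest path from v back to v.
The shortest such closed walk is billing → web → auth → billing, length 3.

3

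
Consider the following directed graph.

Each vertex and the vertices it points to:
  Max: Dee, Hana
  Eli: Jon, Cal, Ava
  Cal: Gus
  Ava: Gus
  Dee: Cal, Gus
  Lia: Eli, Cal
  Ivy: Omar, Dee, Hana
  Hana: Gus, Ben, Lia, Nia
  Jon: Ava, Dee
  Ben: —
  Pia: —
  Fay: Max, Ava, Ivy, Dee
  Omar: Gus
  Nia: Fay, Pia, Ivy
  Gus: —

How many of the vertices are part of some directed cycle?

5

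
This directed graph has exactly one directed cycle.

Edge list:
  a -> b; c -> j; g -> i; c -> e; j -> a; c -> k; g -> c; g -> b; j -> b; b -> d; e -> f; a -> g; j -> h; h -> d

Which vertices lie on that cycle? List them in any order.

DFS with gray/black marking from g:
g gray
  i gray
  i black
  b gray
    d gray
    d black
  b black
  c gray
    k gray
    k black
    j gray
      a gray
        a→g: g is gray → back edge
Back edge closes the cycle g → c → j → a → g; its vertices are {a, c, g, j}.

a, c, g, j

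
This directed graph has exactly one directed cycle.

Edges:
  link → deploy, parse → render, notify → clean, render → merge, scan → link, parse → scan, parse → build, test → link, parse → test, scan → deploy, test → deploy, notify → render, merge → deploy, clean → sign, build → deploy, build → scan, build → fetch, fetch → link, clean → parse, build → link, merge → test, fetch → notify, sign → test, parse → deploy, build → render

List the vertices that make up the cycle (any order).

build, clean, fetch, parse, notify

DFS with gray/black marking from notify:
notify gray
  clean gray
    sign gray
      test gray
        deploy gray
        deploy black
        link gray
          link→deploy: deploy black — skip
        link black
      test black
    sign black
    parse gray
      parse→deploy: deploy black — skip
      parse→test: test black — skip
      build gray
        build→deploy: deploy black — skip
        fetch gray
          fetch→link: link black — skip
          fetch→notify: notify is gray → back edge
Back edge closes the cycle notify → clean → parse → build → fetch → notify; its vertices are {build, clean, fetch, parse, notify}.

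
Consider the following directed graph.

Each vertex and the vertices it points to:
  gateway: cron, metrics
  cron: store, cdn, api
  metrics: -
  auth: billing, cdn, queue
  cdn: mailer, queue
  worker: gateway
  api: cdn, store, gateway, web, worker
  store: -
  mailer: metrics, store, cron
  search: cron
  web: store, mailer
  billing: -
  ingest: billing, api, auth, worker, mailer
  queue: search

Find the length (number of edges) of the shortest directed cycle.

3

For each vertex v, BFS finds the shortest path from v back to v.
The shortest such closed walk is api → gateway → cron → api, length 3.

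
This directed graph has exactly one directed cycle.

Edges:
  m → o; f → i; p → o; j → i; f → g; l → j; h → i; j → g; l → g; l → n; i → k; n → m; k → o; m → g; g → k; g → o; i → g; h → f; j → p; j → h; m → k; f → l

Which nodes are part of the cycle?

DFS with gray/black marking from l:
l gray
  j gray
    p gray
      o gray
      o black
    p black
    g gray
      k gray
        k→o: o black — skip
      k black
      g→o: o black — skip
    g black
    i gray
      i→g: g black — skip
      i→k: k black — skip
    i black
    h gray
      f gray
        f→l: l is gray → back edge
Back edge closes the cycle l → j → h → f → l; its vertices are {f, h, j, l}.

f, h, j, l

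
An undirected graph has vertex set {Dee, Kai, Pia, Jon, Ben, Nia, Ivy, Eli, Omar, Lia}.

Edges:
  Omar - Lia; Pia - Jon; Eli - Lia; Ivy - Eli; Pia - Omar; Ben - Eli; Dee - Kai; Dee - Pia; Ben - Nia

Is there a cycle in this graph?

No

DFS, tracking each vertex's parent; an edge to a visited non-parent vertex closes a cycle.
Start from Nia:
visit Nia (parent –)
  visit Ben (parent Nia)
    visit Eli (parent Ben)
      visit Lia (parent Eli)
        visit Omar (parent Lia)
          Omar–Lia: parent, skip
          visit Pia (parent Omar)
            visit Jon (parent Pia)
              Jon–Pia: parent, skip
            visit Dee (parent Pia)
              Dee–Pia: parent, skip
              visit Kai (parent Dee)
                Kai–Dee: parent, skip
            Pia–Omar: parent, skip
        Lia–Eli: parent, skip
      visit Ivy (parent Eli)
        Ivy–Eli: parent, skip
      Eli–Ben: parent, skip
    Ben–Nia: parent, skip
No non-parent visited neighbor found — the graph is a forest.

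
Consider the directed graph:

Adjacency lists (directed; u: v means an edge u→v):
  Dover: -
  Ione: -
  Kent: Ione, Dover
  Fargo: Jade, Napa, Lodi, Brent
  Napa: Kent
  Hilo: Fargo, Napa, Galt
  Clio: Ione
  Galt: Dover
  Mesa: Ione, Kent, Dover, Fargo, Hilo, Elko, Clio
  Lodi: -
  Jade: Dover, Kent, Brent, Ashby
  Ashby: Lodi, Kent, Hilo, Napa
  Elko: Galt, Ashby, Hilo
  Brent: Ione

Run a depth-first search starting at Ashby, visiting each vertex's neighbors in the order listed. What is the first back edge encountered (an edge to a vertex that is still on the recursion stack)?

Jade→Ashby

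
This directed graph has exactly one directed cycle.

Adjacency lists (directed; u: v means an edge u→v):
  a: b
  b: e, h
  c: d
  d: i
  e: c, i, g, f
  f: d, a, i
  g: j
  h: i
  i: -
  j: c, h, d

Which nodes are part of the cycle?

a, b, e, f

DFS with gray/black marking from a:
a gray
  b gray
    e gray
      c gray
        d gray
          i gray
          i black
        d black
      c black
      e→i: i black — skip
      g gray
        j gray
          j→c: c black — skip
          h gray
            h→i: i black — skip
          h black
          j→d: d black — skip
        j black
      g black
      f gray
        f→d: d black — skip
        f→a: a is gray → back edge
Back edge closes the cycle a → b → e → f → a; its vertices are {a, b, e, f}.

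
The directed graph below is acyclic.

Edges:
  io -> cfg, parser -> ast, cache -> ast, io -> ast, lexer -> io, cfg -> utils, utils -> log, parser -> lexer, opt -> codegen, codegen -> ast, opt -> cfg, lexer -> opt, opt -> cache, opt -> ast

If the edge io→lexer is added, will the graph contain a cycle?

Yes

Adding io→lexer creates a cycle iff lexer can already reach io.
Path from lexer: lexer → io.
So lexer → … → io → lexer is a cycle.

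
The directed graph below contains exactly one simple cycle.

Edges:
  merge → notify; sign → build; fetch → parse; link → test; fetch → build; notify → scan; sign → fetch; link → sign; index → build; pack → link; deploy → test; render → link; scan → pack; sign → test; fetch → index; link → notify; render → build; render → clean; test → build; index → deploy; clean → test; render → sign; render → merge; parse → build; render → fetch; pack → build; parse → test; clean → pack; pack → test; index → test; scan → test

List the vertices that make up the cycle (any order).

link, pack, scan, notify

DFS with gray/black marking from link:
link gray
  sign gray
    build gray
    build black
    fetch gray
      index gray
        deploy gray
          test gray
            test→build: build black — skip
          test black
        deploy black
        index→build: build black — skip
        index→test: test black — skip
      index black
      fetch→build: build black — skip
      parse gray
        parse→build: build black — skip
        parse→test: test black — skip
      parse black
    fetch black
    sign→test: test black — skip
  sign black
  notify gray
    scan gray
      scan→test: test black — skip
      pack gray
        pack→build: build black — skip
        pack→link: link is gray → back edge
Back edge closes the cycle link → notify → scan → pack → link; its vertices are {link, pack, scan, notify}.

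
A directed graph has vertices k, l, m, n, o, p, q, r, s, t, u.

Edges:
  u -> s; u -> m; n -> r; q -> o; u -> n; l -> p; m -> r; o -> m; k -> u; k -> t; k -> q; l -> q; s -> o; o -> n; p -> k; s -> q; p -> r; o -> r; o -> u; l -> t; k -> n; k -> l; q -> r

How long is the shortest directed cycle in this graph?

For each vertex v, BFS finds the shortest path from v back to v.
The shortest such closed walk is k → l → p → k, length 3.

3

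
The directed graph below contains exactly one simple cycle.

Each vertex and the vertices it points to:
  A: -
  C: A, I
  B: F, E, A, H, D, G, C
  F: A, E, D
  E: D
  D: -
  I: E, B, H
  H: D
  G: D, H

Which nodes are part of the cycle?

DFS with gray/black marking from B:
B gray
  F gray
    A gray
    A black
    E gray
      D gray
      D black
    E black
    F→D: D black — skip
  F black
  B→E: E black — skip
  B→A: A black — skip
  H gray
    H→D: D black — skip
  H black
  B→D: D black — skip
  G gray
    G→D: D black — skip
    G→H: H black — skip
  G black
  C gray
    C→A: A black — skip
    I gray
      I→E: E black — skip
      I→B: B is gray → back edge
Back edge closes the cycle B → C → I → B; its vertices are {B, C, I}.

B, C, I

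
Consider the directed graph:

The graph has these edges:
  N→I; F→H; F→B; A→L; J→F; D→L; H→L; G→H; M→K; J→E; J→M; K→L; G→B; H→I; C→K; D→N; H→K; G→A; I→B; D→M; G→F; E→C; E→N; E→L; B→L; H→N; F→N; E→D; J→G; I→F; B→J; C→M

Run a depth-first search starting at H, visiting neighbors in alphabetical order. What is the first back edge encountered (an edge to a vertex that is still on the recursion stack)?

N->I

DFS from H (visiting neighbors in alphabetical order); mark gray on enter, black on exit:
H gray
  I gray
    B gray
      J gray
        E gray
          C gray
            K gray
              L gray
              L black
            K black
            M gray
              M→K: K black — skip
            M black
          C black
          D gray
            D→L: L black — skip
            D→M: M black — skip
            N gray
              N→I: I is gray → back edge
First back edge: N → I.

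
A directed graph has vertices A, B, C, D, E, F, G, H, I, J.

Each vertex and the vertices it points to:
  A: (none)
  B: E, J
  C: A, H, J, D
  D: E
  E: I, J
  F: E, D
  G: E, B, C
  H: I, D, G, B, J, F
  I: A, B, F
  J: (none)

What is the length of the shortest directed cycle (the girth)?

3

For each vertex v, BFS finds the shortest path from v back to v.
The shortest such closed walk is C → H → G → C, length 3.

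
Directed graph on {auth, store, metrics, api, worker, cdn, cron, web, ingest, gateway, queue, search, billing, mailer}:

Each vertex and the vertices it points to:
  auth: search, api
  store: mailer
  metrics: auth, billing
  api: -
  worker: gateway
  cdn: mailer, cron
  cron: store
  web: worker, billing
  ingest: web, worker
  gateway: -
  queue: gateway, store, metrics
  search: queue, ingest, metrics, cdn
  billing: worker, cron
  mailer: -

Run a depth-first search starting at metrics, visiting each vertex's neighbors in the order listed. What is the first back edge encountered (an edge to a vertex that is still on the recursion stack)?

queue→metrics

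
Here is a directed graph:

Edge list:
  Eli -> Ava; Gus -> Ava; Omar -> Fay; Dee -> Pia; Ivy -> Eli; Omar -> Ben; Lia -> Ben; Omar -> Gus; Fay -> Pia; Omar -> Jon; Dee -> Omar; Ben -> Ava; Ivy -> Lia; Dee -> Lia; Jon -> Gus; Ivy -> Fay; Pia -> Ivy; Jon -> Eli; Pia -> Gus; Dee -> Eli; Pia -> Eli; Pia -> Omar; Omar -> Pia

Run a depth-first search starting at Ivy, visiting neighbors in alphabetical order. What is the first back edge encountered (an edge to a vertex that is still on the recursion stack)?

Pia→Ivy

DFS from Ivy (visiting neighbors in alphabetical order); mark gray on enter, black on exit:
Ivy gray
  Eli gray
    Ava gray
    Ava black
  Eli black
  Fay gray
    Pia gray
      Pia→Eli: Eli black — skip
      Gus gray
        Gus→Ava: Ava black — skip
      Gus black
      Pia→Ivy: Ivy is gray → back edge
First back edge: Pia → Ivy.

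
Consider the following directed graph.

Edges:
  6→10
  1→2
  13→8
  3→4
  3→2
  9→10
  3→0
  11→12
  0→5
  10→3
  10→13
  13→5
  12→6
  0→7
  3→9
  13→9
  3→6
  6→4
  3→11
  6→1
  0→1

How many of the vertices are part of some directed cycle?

A vertex is on a directed cycle iff it belongs to a strongly connected component of size ≥ 2 (or has a self-loop).
The vertices on cycles are {3, 6, 9, 10, 11, 12, 13} — 7 in total.

7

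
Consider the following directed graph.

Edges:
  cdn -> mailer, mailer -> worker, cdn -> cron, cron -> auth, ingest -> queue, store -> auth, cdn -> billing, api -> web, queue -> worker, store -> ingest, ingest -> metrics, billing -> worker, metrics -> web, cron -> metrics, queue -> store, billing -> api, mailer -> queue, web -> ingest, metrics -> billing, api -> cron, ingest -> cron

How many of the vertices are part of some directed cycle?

A vertex is on a directed cycle iff it belongs to a strongly connected component of size ≥ 2 (or has a self-loop).
The vertices on cycles are {api, web, cron, queue, store, ingest, billing, metrics} — 8 in total.

8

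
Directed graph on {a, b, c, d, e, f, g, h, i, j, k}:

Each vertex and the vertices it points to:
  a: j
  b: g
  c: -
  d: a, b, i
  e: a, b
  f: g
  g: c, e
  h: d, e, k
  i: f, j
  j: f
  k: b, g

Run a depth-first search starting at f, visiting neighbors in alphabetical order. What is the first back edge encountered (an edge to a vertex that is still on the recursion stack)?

DFS from f (visiting neighbors in alphabetical order); mark gray on enter, black on exit:
f gray
  g gray
    c gray
    c black
    e gray
      a gray
        j gray
          j→f: f is gray → back edge
First back edge: j → f.

j→f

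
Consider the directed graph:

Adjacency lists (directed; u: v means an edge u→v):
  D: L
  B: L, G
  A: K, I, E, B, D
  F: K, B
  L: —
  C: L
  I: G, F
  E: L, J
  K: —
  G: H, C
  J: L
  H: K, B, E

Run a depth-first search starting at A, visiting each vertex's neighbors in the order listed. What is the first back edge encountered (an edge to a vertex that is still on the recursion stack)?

B->G

DFS from A (visiting each vertex's neighbors in the order listed); mark gray on enter, black on exit:
A gray
  K gray
  K black
  I gray
    G gray
      H gray
        H→K: K black — skip
        B gray
          L gray
          L black
          B→G: G is gray → back edge
First back edge: B → G.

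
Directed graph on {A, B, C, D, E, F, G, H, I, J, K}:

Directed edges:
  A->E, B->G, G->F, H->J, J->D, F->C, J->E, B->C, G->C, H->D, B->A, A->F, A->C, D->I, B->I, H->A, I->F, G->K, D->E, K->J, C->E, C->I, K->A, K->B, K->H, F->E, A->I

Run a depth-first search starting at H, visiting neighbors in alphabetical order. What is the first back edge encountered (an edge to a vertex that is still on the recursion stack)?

DFS from H (visiting neighbors in alphabetical order); mark gray on enter, black on exit:
H gray
  A gray
    C gray
      E gray
      E black
      I gray
        F gray
          F→C: C is gray → back edge
First back edge: F → C.

F→C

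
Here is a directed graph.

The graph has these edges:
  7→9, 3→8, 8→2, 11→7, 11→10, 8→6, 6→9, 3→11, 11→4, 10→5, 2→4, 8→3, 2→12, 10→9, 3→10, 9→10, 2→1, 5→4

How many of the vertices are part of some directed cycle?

4

A vertex is on a directed cycle iff it belongs to a strongly connected component of size ≥ 2 (or has a self-loop).
The vertices on cycles are {3, 8, 9, 10} — 4 in total.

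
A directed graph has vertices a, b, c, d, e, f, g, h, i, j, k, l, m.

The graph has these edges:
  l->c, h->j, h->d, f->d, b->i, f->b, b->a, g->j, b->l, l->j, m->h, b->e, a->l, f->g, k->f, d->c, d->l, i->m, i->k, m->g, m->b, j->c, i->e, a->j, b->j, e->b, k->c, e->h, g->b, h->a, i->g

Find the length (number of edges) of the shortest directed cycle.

2

For each vertex v, BFS finds the shortest path from v back to v.
The shortest such closed walk is e → b → e, length 2.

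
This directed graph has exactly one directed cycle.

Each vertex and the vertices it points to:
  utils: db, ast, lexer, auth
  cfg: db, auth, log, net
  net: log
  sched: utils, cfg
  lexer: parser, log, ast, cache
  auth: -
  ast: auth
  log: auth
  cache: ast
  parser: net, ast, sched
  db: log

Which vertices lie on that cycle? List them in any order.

DFS with gray/black marking from lexer:
lexer gray
  parser gray
    net gray
      log gray
        auth gray
        auth black
      log black
    net black
    ast gray
      ast→auth: auth black — skip
    ast black
    sched gray
      utils gray
        db gray
          db→log: log black — skip
        db black
        utils→ast: ast black — skip
        utils→lexer: lexer is gray → back edge
Back edge closes the cycle lexer → parser → sched → utils → lexer; its vertices are {lexer, sched, utils, parser}.

lexer, sched, utils, parser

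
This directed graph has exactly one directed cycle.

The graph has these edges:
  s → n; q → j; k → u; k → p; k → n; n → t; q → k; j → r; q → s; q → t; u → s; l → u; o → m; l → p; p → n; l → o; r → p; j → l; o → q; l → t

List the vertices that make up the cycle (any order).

DFS with gray/black marking from o:
o gray
  q gray
    s gray
      n gray
        t gray
        t black
      n black
    s black
    k gray
      p gray
        p→n: n black — skip
      p black
      u gray
        u→s: s black — skip
      u black
      k→n: n black — skip
    k black
    j gray
      l gray
        l→u: u black — skip
        l→p: p black — skip
        l→o: o is gray → back edge
Back edge closes the cycle o → q → j → l → o; its vertices are {j, l, o, q}.

j, l, o, q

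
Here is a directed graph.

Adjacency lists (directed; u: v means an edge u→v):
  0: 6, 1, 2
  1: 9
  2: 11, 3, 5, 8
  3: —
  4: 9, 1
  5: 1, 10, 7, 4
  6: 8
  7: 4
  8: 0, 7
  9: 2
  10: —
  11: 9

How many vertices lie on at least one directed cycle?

10

A vertex is on a directed cycle iff it belongs to a strongly connected component of size ≥ 2 (or has a self-loop).
The vertices on cycles are {0, 1, 2, 4, 5, 6, 7, 8, 9, 11} — 10 in total.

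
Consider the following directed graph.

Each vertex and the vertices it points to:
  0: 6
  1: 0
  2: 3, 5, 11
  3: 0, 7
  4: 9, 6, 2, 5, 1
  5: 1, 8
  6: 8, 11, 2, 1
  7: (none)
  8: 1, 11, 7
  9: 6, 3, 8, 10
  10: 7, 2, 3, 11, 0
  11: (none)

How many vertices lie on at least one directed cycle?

7

A vertex is on a directed cycle iff it belongs to a strongly connected component of size ≥ 2 (or has a self-loop).
The vertices on cycles are {0, 1, 2, 3, 5, 6, 8} — 7 in total.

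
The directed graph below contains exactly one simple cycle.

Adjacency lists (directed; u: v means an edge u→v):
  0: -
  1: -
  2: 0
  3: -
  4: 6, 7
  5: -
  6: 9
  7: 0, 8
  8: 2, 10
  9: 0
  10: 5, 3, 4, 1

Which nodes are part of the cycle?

4, 7, 8, 10

DFS with gray/black marking from 8:
8 gray
  2 gray
    0 gray
    0 black
  2 black
  10 gray
    5 gray
    5 black
    3 gray
    3 black
    4 gray
      6 gray
        9 gray
          9→0: 0 black — skip
        9 black
      6 black
      7 gray
        7→0: 0 black — skip
        7→8: 8 is gray → back edge
Back edge closes the cycle 8 → 10 → 4 → 7 → 8; its vertices are {4, 7, 8, 10}.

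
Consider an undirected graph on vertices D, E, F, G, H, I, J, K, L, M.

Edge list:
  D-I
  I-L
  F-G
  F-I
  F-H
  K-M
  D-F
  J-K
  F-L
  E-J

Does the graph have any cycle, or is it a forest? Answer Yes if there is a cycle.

DFS, tracking each vertex's parent; an edge to a visited non-parent vertex closes a cycle.
Start from H:
visit H (parent –)
  visit F (parent H)
    F–H: parent, skip
    visit G (parent F)
      G–F: parent, skip
    visit I (parent F)
      I–F: parent, skip
      visit D (parent I)
        D–F: F visited and ≠ parent → cycle
Cycle: F – I – D – F.

Yes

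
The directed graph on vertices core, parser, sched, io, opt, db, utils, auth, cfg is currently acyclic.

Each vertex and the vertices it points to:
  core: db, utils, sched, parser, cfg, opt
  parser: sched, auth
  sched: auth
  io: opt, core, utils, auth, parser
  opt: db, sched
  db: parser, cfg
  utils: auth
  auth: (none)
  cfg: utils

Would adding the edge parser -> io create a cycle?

Adding parser→io creates a cycle iff io can already reach parser.
Path from io: io → parser.
So io → … → parser → io is a cycle.

Yes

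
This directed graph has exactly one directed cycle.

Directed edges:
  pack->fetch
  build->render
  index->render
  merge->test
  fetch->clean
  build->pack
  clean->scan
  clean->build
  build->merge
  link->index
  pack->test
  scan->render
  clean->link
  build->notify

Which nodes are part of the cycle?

pack, build, clean, fetch

DFS with gray/black marking from fetch:
fetch gray
  clean gray
    build gray
      pack gray
        pack→fetch: fetch is gray → back edge
Back edge closes the cycle fetch → clean → build → pack → fetch; its vertices are {pack, build, clean, fetch}.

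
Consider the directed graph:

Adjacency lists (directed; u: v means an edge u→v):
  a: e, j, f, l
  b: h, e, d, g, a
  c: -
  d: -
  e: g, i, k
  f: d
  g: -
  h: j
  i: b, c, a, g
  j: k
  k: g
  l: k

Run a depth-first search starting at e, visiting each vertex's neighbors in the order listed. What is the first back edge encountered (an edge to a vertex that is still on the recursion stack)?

DFS from e (visiting each vertex's neighbors in the order listed); mark gray on enter, black on exit:
e gray
  g gray
  g black
  i gray
    b gray
      h gray
        j gray
          k gray
            k→g: g black — skip
          k black
        j black
      h black
      b→e: e is gray → back edge
First back edge: b → e.

b→e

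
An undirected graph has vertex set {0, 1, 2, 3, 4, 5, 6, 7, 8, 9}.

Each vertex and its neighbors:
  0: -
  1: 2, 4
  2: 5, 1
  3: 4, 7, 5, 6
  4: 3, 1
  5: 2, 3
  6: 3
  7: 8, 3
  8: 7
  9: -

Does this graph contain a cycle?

Yes

DFS, tracking each vertex's parent; an edge to a visited non-parent vertex closes a cycle.
Start from 9:
visit 9 (parent –)
visit 0 (parent –)
visit 1 (parent –)
  visit 2 (parent 1)
    visit 5 (parent 2)
      5–2: parent, skip
      visit 3 (parent 5)
        visit 4 (parent 3)
          4–3: parent, skip
          4–1: 1 visited and ≠ parent → cycle
Cycle: 1 – 2 – 5 – 3 – 4 – 1.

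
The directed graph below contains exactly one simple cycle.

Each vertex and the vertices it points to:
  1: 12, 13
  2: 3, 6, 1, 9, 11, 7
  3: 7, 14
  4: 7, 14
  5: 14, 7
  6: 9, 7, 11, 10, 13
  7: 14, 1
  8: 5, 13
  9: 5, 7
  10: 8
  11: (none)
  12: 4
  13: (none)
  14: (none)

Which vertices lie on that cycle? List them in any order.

DFS with gray/black marking from 1:
1 gray
  12 gray
    4 gray
      7 gray
        14 gray
        14 black
        7→1: 1 is gray → back edge
Back edge closes the cycle 1 → 12 → 4 → 7 → 1; its vertices are {1, 4, 7, 12}.

1, 4, 7, 12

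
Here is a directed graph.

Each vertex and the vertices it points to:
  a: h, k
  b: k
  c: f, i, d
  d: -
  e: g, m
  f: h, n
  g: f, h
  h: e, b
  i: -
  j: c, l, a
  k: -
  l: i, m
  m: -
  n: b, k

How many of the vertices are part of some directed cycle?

4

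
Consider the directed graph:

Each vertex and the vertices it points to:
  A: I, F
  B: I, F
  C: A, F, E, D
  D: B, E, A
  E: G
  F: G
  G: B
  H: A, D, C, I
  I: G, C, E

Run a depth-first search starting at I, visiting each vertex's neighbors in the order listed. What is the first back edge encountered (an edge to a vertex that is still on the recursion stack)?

B→I

DFS from I (visiting each vertex's neighbors in the order listed); mark gray on enter, black on exit:
I gray
  G gray
    B gray
      B→I: I is gray → back edge
First back edge: B → I.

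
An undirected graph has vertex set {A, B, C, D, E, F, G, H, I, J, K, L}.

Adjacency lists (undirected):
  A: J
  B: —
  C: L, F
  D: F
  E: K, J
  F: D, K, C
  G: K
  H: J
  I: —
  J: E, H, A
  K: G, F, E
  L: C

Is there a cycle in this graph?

No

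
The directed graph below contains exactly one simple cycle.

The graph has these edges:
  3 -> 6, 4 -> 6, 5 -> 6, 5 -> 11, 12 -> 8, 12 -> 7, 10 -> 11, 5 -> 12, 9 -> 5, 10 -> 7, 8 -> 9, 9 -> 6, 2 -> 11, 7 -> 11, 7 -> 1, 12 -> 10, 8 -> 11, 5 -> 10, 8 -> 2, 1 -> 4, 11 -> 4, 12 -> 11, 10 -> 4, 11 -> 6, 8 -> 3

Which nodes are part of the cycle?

5, 8, 9, 12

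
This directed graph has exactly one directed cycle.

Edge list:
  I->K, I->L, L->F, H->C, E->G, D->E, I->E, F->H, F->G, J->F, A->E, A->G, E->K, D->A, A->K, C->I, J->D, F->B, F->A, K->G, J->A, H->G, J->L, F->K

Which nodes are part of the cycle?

C, F, H, I, L

DFS with gray/black marking from L:
L gray
  F gray
    G gray
    G black
    K gray
      K→G: G black — skip
    K black
    A gray
      E gray
        E→K: K black — skip
        E→G: G black — skip
      E black
      A→G: G black — skip
      A→K: K black — skip
    A black
    H gray
      C gray
        I gray
          I→K: K black — skip
          I→E: E black — skip
          I→L: L is gray → back edge
Back edge closes the cycle L → F → H → C → I → L; its vertices are {C, F, H, I, L}.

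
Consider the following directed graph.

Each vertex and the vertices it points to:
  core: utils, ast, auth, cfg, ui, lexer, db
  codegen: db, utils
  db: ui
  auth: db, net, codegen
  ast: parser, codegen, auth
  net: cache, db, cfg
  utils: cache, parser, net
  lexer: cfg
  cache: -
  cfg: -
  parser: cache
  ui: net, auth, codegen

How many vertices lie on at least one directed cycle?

A vertex is on a directed cycle iff it belongs to a strongly connected component of size ≥ 2 (or has a self-loop).
The vertices on cycles are {db, ui, net, auth, utils, codegen} — 6 in total.

6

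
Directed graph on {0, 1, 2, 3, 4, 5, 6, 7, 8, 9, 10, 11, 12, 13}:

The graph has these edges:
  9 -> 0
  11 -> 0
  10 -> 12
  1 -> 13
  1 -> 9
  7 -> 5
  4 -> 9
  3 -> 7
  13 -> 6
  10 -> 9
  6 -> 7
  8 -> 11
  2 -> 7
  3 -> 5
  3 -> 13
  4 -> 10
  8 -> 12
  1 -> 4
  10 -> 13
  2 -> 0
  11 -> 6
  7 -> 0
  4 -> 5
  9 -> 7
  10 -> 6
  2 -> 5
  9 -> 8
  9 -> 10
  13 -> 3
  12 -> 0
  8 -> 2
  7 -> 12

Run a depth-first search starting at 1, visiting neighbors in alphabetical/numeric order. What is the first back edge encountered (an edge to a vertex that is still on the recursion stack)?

10→9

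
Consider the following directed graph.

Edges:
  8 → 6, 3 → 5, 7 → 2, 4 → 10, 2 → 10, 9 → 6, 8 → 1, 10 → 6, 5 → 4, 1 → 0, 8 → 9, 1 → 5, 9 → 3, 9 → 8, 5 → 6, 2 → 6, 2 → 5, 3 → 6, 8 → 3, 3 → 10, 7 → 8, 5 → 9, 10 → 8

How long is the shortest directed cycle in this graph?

2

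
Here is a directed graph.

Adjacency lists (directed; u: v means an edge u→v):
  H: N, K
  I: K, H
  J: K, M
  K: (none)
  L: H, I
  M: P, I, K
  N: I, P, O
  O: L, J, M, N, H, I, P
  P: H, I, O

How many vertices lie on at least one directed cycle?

A vertex is on a directed cycle iff it belongs to a strongly connected component of size ≥ 2 (or has a self-loop).
The vertices on cycles are {H, I, J, L, M, N, O, P} — 8 in total.

8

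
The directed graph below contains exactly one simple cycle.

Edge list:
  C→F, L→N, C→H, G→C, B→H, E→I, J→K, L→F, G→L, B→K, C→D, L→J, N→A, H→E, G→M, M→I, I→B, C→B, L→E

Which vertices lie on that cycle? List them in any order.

B, E, H, I

DFS with gray/black marking from B:
B gray
  H gray
    E gray
      I gray
        I→B: B is gray → back edge
Back edge closes the cycle B → H → E → I → B; its vertices are {B, E, H, I}.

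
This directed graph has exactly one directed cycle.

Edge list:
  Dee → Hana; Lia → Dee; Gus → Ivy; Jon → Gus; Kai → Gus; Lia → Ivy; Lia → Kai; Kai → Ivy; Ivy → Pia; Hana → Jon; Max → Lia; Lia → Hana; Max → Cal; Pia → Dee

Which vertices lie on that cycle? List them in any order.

Dee, Gus, Ivy, Jon, Pia, Hana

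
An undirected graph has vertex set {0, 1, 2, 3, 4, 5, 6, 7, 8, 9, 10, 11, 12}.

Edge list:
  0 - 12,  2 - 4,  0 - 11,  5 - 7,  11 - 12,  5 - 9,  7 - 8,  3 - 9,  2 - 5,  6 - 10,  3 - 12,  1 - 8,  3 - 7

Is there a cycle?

Yes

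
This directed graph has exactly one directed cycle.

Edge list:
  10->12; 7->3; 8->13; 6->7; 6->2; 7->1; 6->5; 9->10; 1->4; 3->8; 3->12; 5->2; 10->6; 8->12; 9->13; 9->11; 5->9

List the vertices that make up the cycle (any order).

DFS with gray/black marking from 6:
6 gray
  2 gray
  2 black
  7 gray
    3 gray
      12 gray
      12 black
      8 gray
        8→12: 12 black — skip
        13 gray
        13 black
      8 black
    3 black
    1 gray
      4 gray
      4 black
    1 black
  7 black
  5 gray
    5→2: 2 black — skip
    9 gray
      9→13: 13 black — skip
      10 gray
        10→12: 12 black — skip
        10→6: 6 is gray → back edge
Back edge closes the cycle 6 → 5 → 9 → 10 → 6; its vertices are {5, 6, 9, 10}.

5, 6, 9, 10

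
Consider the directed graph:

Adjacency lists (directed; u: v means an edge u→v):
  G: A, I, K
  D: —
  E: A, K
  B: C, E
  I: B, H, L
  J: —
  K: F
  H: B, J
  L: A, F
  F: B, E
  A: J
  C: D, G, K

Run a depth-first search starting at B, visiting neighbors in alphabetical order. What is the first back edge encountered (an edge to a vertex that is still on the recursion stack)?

I→B

DFS from B (visiting neighbors in alphabetical order); mark gray on enter, black on exit:
B gray
  C gray
    D gray
    D black
    G gray
      A gray
        J gray
        J black
      A black
      I gray
        I→B: B is gray → back edge
First back edge: I → B.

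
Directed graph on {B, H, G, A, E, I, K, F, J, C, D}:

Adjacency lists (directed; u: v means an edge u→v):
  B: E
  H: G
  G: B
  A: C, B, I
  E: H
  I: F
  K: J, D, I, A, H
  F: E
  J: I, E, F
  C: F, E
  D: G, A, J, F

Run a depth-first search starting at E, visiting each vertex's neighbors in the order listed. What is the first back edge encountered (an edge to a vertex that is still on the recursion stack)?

B→E

DFS from E (visiting each vertex's neighbors in the order listed); mark gray on enter, black on exit:
E gray
  H gray
    G gray
      B gray
        B→E: E is gray → back edge
First back edge: B → E.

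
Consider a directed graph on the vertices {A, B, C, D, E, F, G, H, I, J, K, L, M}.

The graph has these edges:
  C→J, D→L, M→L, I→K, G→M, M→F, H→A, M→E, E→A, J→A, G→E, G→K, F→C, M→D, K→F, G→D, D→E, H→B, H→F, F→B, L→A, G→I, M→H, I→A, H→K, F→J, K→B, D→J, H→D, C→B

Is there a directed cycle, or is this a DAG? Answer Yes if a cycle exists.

DFS with white/gray/black marking, starting from A:
A gray
A black
B gray
B black
C gray
  J gray
    J→A: A black — skip
  J black
  C→B: B black — skip
C black
D gray
  L gray
    L→A: A black — skip
  L black
  D→J: J black — skip
  E gray
    E→A: A black — skip
  E black
D black
F gray
  F→B: B black — skip
  F→J: J black — skip
  F→C: C black — skip
F black
G gray
  K gray
    K→F: F black — skip
    K→B: B black — skip
  K black
  I gray
    I→A: A black — skip
    I→K: K black — skip
  I black
  G→D: D black — skip
  M gray
    M→D: D black — skip
    M→F: F black — skip
    M→E: E black — skip
    H gray
      H→K: K black — skip
      H→B: B black — skip
      H→F: F black — skip
      H→D: D black — skip
      H→A: A black — skip
    H black
    M→L: L black — skip
  M black
  G→E: E black — skip
G black
Every edge goes to a white or black vertex — no back edge, so the graph is acyclic.

No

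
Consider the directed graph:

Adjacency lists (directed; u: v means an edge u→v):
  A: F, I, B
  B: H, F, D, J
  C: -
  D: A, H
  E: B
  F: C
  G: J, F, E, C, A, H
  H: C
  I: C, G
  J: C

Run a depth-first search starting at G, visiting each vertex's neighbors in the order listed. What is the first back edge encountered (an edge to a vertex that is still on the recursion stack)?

DFS from G (visiting each vertex's neighbors in the order listed); mark gray on enter, black on exit:
G gray
  J gray
    C gray
    C black
  J black
  F gray
    F→C: C black — skip
  F black
  E gray
    B gray
      H gray
        H→C: C black — skip
      H black
      B→F: F black — skip
      D gray
        A gray
          A→F: F black — skip
          I gray
            I→C: C black — skip
            I→G: G is gray → back edge
First back edge: I → G.

I→G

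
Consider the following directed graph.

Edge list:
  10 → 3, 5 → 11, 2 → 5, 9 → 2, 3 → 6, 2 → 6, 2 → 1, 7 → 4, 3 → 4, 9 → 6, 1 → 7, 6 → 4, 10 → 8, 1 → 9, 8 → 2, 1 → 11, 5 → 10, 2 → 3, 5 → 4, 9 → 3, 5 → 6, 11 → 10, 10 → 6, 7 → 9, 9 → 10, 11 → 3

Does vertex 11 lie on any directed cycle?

11 is on a cycle iff 11 can reach itself via ≥1 edge.
11 → 10 → 8 → 2 → 1 → 11 — yes.

Yes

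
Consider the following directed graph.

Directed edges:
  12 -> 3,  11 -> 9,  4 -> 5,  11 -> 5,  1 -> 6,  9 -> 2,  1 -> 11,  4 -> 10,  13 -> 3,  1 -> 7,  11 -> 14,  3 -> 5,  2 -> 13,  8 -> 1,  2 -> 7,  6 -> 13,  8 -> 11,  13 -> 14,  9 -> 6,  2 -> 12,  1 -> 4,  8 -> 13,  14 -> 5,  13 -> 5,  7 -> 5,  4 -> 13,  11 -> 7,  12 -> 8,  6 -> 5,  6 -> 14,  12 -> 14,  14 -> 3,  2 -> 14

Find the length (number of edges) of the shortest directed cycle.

5

For each vertex v, BFS finds the shortest path from v back to v.
The shortest such closed walk is 8 → 11 → 9 → 2 → 12 → 8, length 5.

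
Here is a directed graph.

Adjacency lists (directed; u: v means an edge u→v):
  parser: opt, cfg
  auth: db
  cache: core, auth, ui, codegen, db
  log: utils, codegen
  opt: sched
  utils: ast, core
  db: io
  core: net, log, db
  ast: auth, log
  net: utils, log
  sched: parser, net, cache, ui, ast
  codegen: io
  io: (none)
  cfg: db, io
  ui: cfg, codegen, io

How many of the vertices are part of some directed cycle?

8

A vertex is on a directed cycle iff it belongs to a strongly connected component of size ≥ 2 (or has a self-loop).
The vertices on cycles are {ast, log, net, opt, core, sched, utils, parser} — 8 in total.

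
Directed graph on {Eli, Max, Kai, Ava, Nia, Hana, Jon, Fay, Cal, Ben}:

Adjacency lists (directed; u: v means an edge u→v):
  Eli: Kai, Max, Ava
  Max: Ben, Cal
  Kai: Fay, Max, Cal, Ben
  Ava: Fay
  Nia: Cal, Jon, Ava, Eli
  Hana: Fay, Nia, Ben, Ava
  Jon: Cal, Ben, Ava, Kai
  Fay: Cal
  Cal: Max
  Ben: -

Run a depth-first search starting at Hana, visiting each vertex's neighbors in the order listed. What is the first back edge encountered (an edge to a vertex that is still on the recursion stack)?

DFS from Hana (visiting each vertex's neighbors in the order listed); mark gray on enter, black on exit:
Hana gray
  Fay gray
    Cal gray
      Max gray
        Ben gray
        Ben black
        Max→Cal: Cal is gray → back edge
First back edge: Max → Cal.

Max→Cal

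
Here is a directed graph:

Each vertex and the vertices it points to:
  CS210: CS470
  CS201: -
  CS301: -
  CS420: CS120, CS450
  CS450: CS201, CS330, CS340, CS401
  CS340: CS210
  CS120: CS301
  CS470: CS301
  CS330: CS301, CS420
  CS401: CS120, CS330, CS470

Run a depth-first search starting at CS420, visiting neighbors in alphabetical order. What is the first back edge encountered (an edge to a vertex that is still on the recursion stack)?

CS330->CS420

DFS from CS420 (visiting neighbors in alphabetical order); mark gray on enter, black on exit:
CS420 gray
  CS120 gray
    CS301 gray
    CS301 black
  CS120 black
  CS450 gray
    CS201 gray
    CS201 black
    CS330 gray
      CS330→CS301: CS301 black — skip
      CS330→CS420: CS420 is gray → back edge
First back edge: CS330 → CS420.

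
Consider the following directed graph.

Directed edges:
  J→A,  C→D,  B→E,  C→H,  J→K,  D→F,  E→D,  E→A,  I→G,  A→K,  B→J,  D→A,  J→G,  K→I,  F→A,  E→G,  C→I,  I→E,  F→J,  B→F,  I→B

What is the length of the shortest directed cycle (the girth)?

4

For each vertex v, BFS finds the shortest path from v back to v.
The shortest such closed walk is I → E → A → K → I, length 4.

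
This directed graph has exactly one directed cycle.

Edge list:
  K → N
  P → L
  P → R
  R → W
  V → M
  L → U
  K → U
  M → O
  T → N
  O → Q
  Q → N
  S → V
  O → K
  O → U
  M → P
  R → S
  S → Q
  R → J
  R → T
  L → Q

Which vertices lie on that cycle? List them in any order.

M, P, R, S, V

DFS with gray/black marking from M:
M gray
  O gray
    K gray
      N gray
      N black
      U gray
      U black
    K black
    Q gray
      Q→N: N black — skip
    Q black
    O→U: U black — skip
  O black
  P gray
    L gray
      L→U: U black — skip
      L→Q: Q black — skip
    L black
    R gray
      W gray
      W black
      T gray
        T→N: N black — skip
      T black
      J gray
      J black
      S gray
        S→Q: Q black — skip
        V gray
          V→M: M is gray → back edge
Back edge closes the cycle M → P → R → S → V → M; its vertices are {M, P, R, S, V}.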